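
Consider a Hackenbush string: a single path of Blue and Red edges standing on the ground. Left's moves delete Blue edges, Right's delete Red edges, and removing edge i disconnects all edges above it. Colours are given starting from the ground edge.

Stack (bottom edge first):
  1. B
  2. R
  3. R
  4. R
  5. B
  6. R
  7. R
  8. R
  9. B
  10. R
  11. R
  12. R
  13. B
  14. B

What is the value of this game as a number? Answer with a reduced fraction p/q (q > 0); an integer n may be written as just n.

Recurse on prefixes of the 14-edge string B R R R B R R R B R R R B B:
1 of 14 · B · max L 0 · min R +∞ → 1
2 of 14 · BR · max L 0 · min R 1 → 1/2
3 of 14 · BRR · max L 0 · min R 1/2 → 1/4
4 of 14 · BRRR · max L 0 · min R 1/4 → 1/8
5 of 14 · BRRRB · max L 1/8 · min R 1/4 → 3/16
6 of 14 · BRRRBR · max L 1/8 · min R 3/16 → 5/32
7 of 14 · BRRRBRR · max L 1/8 · min R 5/32 → 9/64
8 of 14 · BRRRBRRR · max L 1/8 · min R 9/64 → 17/128
9 of 14 · BRRRBRRRB · max L 17/128 · min R 9/64 → 35/256
10 of 14 · BRRRBRRRBR · max L 17/128 · min R 35/256 → 69/512
11 of 14 · BRRRBRRRBRR · max L 17/128 · min R 69/512 → 137/1024
12 of 14 · BRRRBRRRBRRR · max L 17/128 · min R 137/1024 → 273/2048
13 of 14 · BRRRBRRRBRRRB · max L 273/2048 · min R 137/1024 → 547/4096
14 of 14 · BRRRBRRRBRRRBB · max L 547/4096 · min R 137/1024 → 1095/8192

1095/8192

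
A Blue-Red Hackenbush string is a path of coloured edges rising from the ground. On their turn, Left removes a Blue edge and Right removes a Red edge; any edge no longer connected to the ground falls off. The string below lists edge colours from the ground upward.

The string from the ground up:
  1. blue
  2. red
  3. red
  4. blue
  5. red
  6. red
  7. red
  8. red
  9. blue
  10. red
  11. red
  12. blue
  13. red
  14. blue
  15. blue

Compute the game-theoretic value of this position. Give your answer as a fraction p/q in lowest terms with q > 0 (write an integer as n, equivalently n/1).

4247/16384

Prefix values for blue red red blue red red red red blue red red blue red blue blue via {L|R} + simplicity:
edge 1 of 15 (blue): { 0 | ∅ } = 1
edge 2 of 15 (red): { 0 | 1 } = 1/2
edge 3 of 15 (red): { 0 | 1/2; 1 } = 1/4
edge 4 of 15 (blue): { 0; 1/4 | 1/2; 1 } = 3/8
edge 5 of 15 (red): { 0; 1/4 | 3/8; 1/2; 1 } = 5/16
edge 6 of 15 (red): { 0; 1/4 | 5/16; 3/8; 1/2; 1 } = 9/32
edge 7 of 15 (red): { 0; 1/4 | 9/32; 5/16; 3/8; 1/2; 1 } = 17/64
edge 8 of 15 (red): { 0; 1/4 | 17/64; 9/32; 5/16; 3/8; 1/2; 1 } = 33/128
edge 9 of 15 (blue): { 0; 1/4; 33/128 | 17/64; 9/32; 5/16; 3/8; 1/2; 1 } = 67/256
edge 10 of 15 (red): { 0; 1/4; 33/128 | 67/256; 17/64; 9/32; 5/16; 3/8; 1/2; 1 } = 133/512
edge 11 of 15 (red): { 0; 1/4; 33/128 | 133/512; 67/256; 17/64; 9/32; 5/16; 3/8; 1/2; 1 } = 265/1024
edge 12 of 15 (blue): { 0; 1/4; 33/128; 265/1024 | 133/512; 67/256; 17/64; 9/32; 5/16; 3/8; 1/2; 1 } = 531/2048
edge 13 of 15 (red): { 0; 1/4; 33/128; 265/1024 | 531/2048; 133/512; 67/256; 17/64; 9/32; 5/16; 3/8; 1/2; 1 } = 1061/4096
edge 14 of 15 (blue): { 0; 1/4; 33/128; 265/1024; 1061/4096 | 531/2048; 133/512; 67/256; 17/64; 9/32; 5/16; 3/8; 1/2; 1 } = 2123/8192
edge 15 of 15 (blue): { 0; 1/4; 33/128; 265/1024; 1061/4096; 2123/8192 | 531/2048; 133/512; 67/256; 17/64; 9/32; 5/16; 3/8; 1/2; 1 } = 4247/16384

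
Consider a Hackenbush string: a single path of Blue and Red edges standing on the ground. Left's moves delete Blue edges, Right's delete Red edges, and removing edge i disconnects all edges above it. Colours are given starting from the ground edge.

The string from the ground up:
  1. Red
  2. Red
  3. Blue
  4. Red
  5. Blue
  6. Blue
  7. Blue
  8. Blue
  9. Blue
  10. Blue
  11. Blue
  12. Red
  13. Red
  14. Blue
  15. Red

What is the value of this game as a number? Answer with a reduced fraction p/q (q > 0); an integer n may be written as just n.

-12315/8192

Build v(s[:k]) for k = 1..15, string s = Red Red Blue Red Blue Blue Blue Blue Blue Blue Blue Red Red Blue Red.
1 of 15 · R · max L −∞ · min R 0 gives -1
2 of 15 · RR · max L −∞ · min R -1 gives -2
3 of 15 · RRB · max L -2 · min R -1 gives -3/2
4 of 15 · RRBR · max L -2 · min R -3/2 gives -7/4
5 of 15 · RRBRB · max L -7/4 · min R -3/2 gives -13/8
6 of 15 · RRBRBB · max L -13/8 · min R -3/2 gives -25/16
7 of 15 · RRBRBBB · max L -25/16 · min R -3/2 gives -49/32
8 of 15 · RRBRBBBB · max L -49/32 · min R -3/2 gives -97/64
9 of 15 · RRBRBBBBB · max L -97/64 · min R -3/2 gives -193/128
10 of 15 · RRBRBBBBBB · max L -193/128 · min R -3/2 gives -385/256
11 of 15 · RRBRBBBBBBB · max L -385/256 · min R -3/2 gives -769/512
12 of 15 · RRBRBBBBBBBR · max L -385/256 · min R -769/512 gives -1539/1024
13 of 15 · RRBRBBBBBBBRR · max L -385/256 · min R -1539/1024 gives -3079/2048
14 of 15 · RRBRBBBBBBBRRB · max L -3079/2048 · min R -1539/1024 gives -6157/4096
15 of 15 · RRBRBBBBBBBRRBR · max L -3079/2048 · min R -6157/4096 gives -12315/8192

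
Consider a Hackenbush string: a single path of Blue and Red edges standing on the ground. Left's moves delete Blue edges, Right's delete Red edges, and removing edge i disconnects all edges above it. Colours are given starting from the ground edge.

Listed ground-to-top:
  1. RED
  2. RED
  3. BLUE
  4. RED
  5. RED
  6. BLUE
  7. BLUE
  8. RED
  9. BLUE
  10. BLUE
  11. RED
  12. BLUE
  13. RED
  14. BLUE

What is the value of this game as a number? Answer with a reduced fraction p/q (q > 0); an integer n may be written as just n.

-7317/4096

Build val(s[:k]) for k = 1..14, string s = RED RED BLUE RED RED BLUE BLUE RED BLUE BLUE RED BLUE RED BLUE.
1 of 14 · R · max L −∞ · min R 0 -> -1
2 of 14 · RR · max L −∞ · min R -1 -> -2
3 of 14 · RRB · max L -2 · min R -1 -> -3/2
4 of 14 · RRBR · max L -2 · min R -3/2 -> -7/4
5 of 14 · RRBRR · max L -2 · min R -7/4 -> -15/8
6 of 14 · RRBRRB · max L -15/8 · min R -7/4 -> -29/16
7 of 14 · RRBRRBB · max L -29/16 · min R -7/4 -> -57/32
8 of 14 · RRBRRBBR · max L -29/16 · min R -57/32 -> -115/64
9 of 14 · RRBRRBBRB · max L -115/64 · min R -57/32 -> -229/128
10 of 14 · RRBRRBBRBB · max L -229/128 · min R -57/32 -> -457/256
11 of 14 · RRBRRBBRBBR · max L -229/128 · min R -457/256 -> -915/512
12 of 14 · RRBRRBBRBBRB · max L -915/512 · min R -457/256 -> -1829/1024
13 of 14 · RRBRRBBRBBRBR · max L -915/512 · min R -1829/1024 -> -3659/2048
14 of 14 · RRBRRBBRBBRBRB · max L -3659/2048 · min R -1829/1024 -> -7317/4096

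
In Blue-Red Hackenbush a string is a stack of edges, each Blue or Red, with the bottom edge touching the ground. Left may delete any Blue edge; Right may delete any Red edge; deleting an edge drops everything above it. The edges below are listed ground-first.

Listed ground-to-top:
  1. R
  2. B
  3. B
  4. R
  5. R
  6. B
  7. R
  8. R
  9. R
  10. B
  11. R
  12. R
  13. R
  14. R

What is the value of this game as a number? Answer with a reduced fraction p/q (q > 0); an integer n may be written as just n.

Build g(s[:k]) for k = 1..14, string s = R B B R R B R R R B R R R R.
step 1: add R to get R; options L={ (no moves) } R={ 0 } gives -1
step 2: add B to get RB; options L={ -1 } R={ 0 } gives -1/2
step 3: add B to get RBB; options L={ -1 -1/2 } R={ 0 } gives -1/4
step 4: add R to get RBBR; options L={ -1 -1/2 } R={ -1/4 0 } gives -3/8
step 5: add R to get RBBRR; options L={ -1 -1/2 } R={ -3/8 -1/4 0 } gives -7/16
step 6: add B to get RBBRRB; options L={ -1 -1/2 -7/16 } R={ -3/8 -1/4 0 } gives -13/32
step 7: add R to get RBBRRBR; options L={ -1 -1/2 -7/16 } R={ -13/32 -3/8 -1/4 0 } gives -27/64
step 8: add R to get RBBRRBRR; options L={ -1 -1/2 -7/16 } R={ -27/64 -13/32 -3/8 -1/4 0 } gives -55/128
step 9: add R to get RBBRRBRRR; options L={ -1 -1/2 -7/16 } R={ -55/128 -27/64 -13/32 -3/8 -1/4 0 } gives -111/256
step 10: add B to get RBBRRBRRRB; options L={ -1 -1/2 -7/16 -111/256 } R={ -55/128 -27/64 -13/32 -3/8 -1/4 0 } gives -221/512
step 11: add R to get RBBRRBRRRBR; options L={ -1 -1/2 -7/16 -111/256 } R={ -221/512 -55/128 -27/64 -13/32 -3/8 -1/4 0 } gives -443/1024
step 12: add R to get RBBRRBRRRBRR; options L={ -1 -1/2 -7/16 -111/256 } R={ -443/1024 -221/512 -55/128 -27/64 -13/32 -3/8 -1/4 0 } gives -887/2048
step 13: add R to get RBBRRBRRRBRRR; options L={ -1 -1/2 -7/16 -111/256 } R={ -887/2048 -443/1024 -221/512 -55/128 -27/64 -13/32 -3/8 -1/4 0 } gives -1775/4096
step 14: add R to get RBBRRBRRRBRRRR; options L={ -1 -1/2 -7/16 -111/256 } R={ -1775/4096 -887/2048 -443/1024 -221/512 -55/128 -27/64 -13/32 -3/8 -1/4 0 } gives -3551/8192

-3551/8192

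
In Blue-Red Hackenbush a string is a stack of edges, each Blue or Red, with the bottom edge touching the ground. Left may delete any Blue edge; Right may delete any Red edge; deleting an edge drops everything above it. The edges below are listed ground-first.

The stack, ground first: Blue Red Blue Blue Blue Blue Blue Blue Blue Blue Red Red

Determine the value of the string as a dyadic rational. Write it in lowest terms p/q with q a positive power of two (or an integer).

Build g(s[:k]) for k = 1..12, string s = Blue Red Blue Blue Blue Blue Blue Blue Blue Blue Red Red.
1 of 12 · B · max L 0 · min R +∞ gives 1
2 of 12 · BR · max L 0 · min R 1 gives 1/2
3 of 12 · BRB · max L 1/2 · min R 1 gives 3/4
4 of 12 · BRBB · max L 3/4 · min R 1 gives 7/8
5 of 12 · BRBBB · max L 7/8 · min R 1 gives 15/16
6 of 12 · BRBBBB · max L 15/16 · min R 1 gives 31/32
7 of 12 · BRBBBBB · max L 31/32 · min R 1 gives 63/64
8 of 12 · BRBBBBBB · max L 63/64 · min R 1 gives 127/128
9 of 12 · BRBBBBBBB · max L 127/128 · min R 1 gives 255/256
10 of 12 · BRBBBBBBBB · max L 255/256 · min R 1 gives 511/512
11 of 12 · BRBBBBBBBBR · max L 255/256 · min R 511/512 gives 1021/1024
12 of 12 · BRBBBBBBBBRR · max L 255/256 · min R 1021/1024 gives 2041/2048

2041/2048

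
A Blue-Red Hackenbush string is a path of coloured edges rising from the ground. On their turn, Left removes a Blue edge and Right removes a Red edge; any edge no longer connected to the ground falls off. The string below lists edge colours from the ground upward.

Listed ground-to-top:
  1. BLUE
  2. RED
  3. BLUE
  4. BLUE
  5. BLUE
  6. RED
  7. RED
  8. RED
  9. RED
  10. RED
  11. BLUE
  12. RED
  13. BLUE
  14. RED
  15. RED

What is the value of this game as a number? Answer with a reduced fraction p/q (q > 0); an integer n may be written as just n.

14377/16384

Build g(s[:k]) for k = 1..15, string s = BLUE RED BLUE BLUE BLUE RED RED RED RED RED BLUE RED BLUE RED RED.
B: Left { 0 }, Right { (no moves) } -> simplest 1
BR: Left { 0 }, Right { 1 } -> simplest 1/2
BRB: Left { 0,1/2 }, Right { 1 } -> simplest 3/4
BRBB: Left { 0,1/2,3/4 }, Right { 1 } -> simplest 7/8
BRBBB: Left { 0,1/2,3/4,7/8 }, Right { 1 } -> simplest 15/16
BRBBBR: Left { 0,1/2,3/4,7/8 }, Right { 15/16,1 } -> simplest 29/32
BRBBBRR: Left { 0,1/2,3/4,7/8 }, Right { 29/32,15/16,1 } -> simplest 57/64
BRBBBRRR: Left { 0,1/2,3/4,7/8 }, Right { 57/64,29/32,15/16,1 } -> simplest 113/128
BRBBBRRRR: Left { 0,1/2,3/4,7/8 }, Right { 113/128,57/64,29/32,15/16,1 } -> simplest 225/256
BRBBBRRRRR: Left { 0,1/2,3/4,7/8 }, Right { 225/256,113/128,57/64,29/32,15/16,1 } -> simplest 449/512
BRBBBRRRRRB: Left { 0,1/2,3/4,7/8,449/512 }, Right { 225/256,113/128,57/64,29/32,15/16,1 } -> simplest 899/1024
BRBBBRRRRRBR: Left { 0,1/2,3/4,7/8,449/512 }, Right { 899/1024,225/256,113/128,57/64,29/32,15/16,1 } -> simplest 1797/2048
BRBBBRRRRRBRB: Left { 0,1/2,3/4,7/8,449/512,1797/2048 }, Right { 899/1024,225/256,113/128,57/64,29/32,15/16,1 } -> simplest 3595/4096
BRBBBRRRRRBRBR: Left { 0,1/2,3/4,7/8,449/512,1797/2048 }, Right { 3595/4096,899/1024,225/256,113/128,57/64,29/32,15/16,1 } -> simplest 7189/8192
BRBBBRRRRRBRBRR: Left { 0,1/2,3/4,7/8,449/512,1797/2048 }, Right { 7189/8192,3595/4096,899/1024,225/256,113/128,57/64,29/32,15/16,1 } -> simplest 14377/16384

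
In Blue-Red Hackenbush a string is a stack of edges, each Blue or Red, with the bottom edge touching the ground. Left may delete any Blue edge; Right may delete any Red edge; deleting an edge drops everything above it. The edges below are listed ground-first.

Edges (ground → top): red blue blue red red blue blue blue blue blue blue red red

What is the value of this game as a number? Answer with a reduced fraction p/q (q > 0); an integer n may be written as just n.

-1543/4096

Build v(s[:k]) for k = 1..13, string s = red blue blue red red blue blue blue blue blue blue red red.
1 of 13 · r · max L −∞ · min R 0 ⇒ -1
2 of 13 · rb · max L -1 · min R 0 ⇒ -1/2
3 of 13 · rbb · max L -1/2 · min R 0 ⇒ -1/4
4 of 13 · rbbr · max L -1/2 · min R -1/4 ⇒ -3/8
5 of 13 · rbbrr · max L -1/2 · min R -3/8 ⇒ -7/16
6 of 13 · rbbrrb · max L -7/16 · min R -3/8 ⇒ -13/32
7 of 13 · rbbrrbb · max L -13/32 · min R -3/8 ⇒ -25/64
8 of 13 · rbbrrbbb · max L -25/64 · min R -3/8 ⇒ -49/128
9 of 13 · rbbrrbbbb · max L -49/128 · min R -3/8 ⇒ -97/256
10 of 13 · rbbrrbbbbb · max L -97/256 · min R -3/8 ⇒ -193/512
11 of 13 · rbbrrbbbbbb · max L -193/512 · min R -3/8 ⇒ -385/1024
12 of 13 · rbbrrbbbbbbr · max L -193/512 · min R -385/1024 ⇒ -771/2048
13 of 13 · rbbrrbbbbbbrr · max L -193/512 · min R -771/2048 ⇒ -1543/4096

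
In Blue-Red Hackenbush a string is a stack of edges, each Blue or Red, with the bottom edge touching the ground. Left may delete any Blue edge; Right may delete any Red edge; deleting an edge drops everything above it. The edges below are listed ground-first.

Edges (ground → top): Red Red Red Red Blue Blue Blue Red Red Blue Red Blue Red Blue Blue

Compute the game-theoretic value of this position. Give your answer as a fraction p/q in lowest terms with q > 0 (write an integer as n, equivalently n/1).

-6569/2048

Build G(s[:k]) for k = 1..15, string s = Red Red Red Red Blue Blue Blue Red Red Blue Red Blue Red Blue Blue.
1 of 15 · R · max L −∞ · min R 0 -> -1
2 of 15 · RR · max L −∞ · min R -1 -> -2
3 of 15 · RRR · max L −∞ · min R -2 -> -3
4 of 15 · RRRR · max L −∞ · min R -3 -> -4
5 of 15 · RRRRB · max L -4 · min R -3 -> -7/2
6 of 15 · RRRRBB · max L -7/2 · min R -3 -> -13/4
7 of 15 · RRRRBBB · max L -13/4 · min R -3 -> -25/8
8 of 15 · RRRRBBBR · max L -13/4 · min R -25/8 -> -51/16
9 of 15 · RRRRBBBRR · max L -13/4 · min R -51/16 -> -103/32
10 of 15 · RRRRBBBRRB · max L -103/32 · min R -51/16 -> -205/64
11 of 15 · RRRRBBBRRBR · max L -103/32 · min R -205/64 -> -411/128
12 of 15 · RRRRBBBRRBRB · max L -411/128 · min R -205/64 -> -821/256
13 of 15 · RRRRBBBRRBRBR · max L -411/128 · min R -821/256 -> -1643/512
14 of 15 · RRRRBBBRRBRBRB · max L -1643/512 · min R -821/256 -> -3285/1024
15 of 15 · RRRRBBBRRBRBRBB · max L -3285/1024 · min R -821/256 -> -6569/2048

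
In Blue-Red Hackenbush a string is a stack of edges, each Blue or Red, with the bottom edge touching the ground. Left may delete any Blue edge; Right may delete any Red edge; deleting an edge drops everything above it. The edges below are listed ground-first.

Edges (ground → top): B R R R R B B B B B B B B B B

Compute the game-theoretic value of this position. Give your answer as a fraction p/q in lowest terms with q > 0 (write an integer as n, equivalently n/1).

2047/16384

Build val(s[:k]) for k = 1..15, string s = B R R R R B B B B B B B B B B.
val(B) = { 0 | ∅ } gives 1
val(BR) = { 0 | 1 } gives 1/2
val(BRR) = { 0 | 1/2 1 } gives 1/4
val(BRRR) = { 0 | 1/4 1/2 1 } gives 1/8
val(BRRRR) = { 0 | 1/8 1/4 1/2 1 } gives 1/16
val(BRRRRB) = { 0 1/16 | 1/8 1/4 1/2 1 } gives 3/32
val(BRRRRBB) = { 0 1/16 3/32 | 1/8 1/4 1/2 1 } gives 7/64
val(BRRRRBBB) = { 0 1/16 3/32 7/64 | 1/8 1/4 1/2 1 } gives 15/128
val(BRRRRBBBB) = { 0 1/16 3/32 7/64 15/128 | 1/8 1/4 1/2 1 } gives 31/256
val(BRRRRBBBBB) = { 0 1/16 3/32 7/64 15/128 31/256 | 1/8 1/4 1/2 1 } gives 63/512
val(BRRRRBBBBBB) = { 0 1/16 3/32 7/64 15/128 31/256 63/512 | 1/8 1/4 1/2 1 } gives 127/1024
val(BRRRRBBBBBBB) = { 0 1/16 3/32 7/64 15/128 31/256 63/512 127/1024 | 1/8 1/4 1/2 1 } gives 255/2048
val(BRRRRBBBBBBBB) = { 0 1/16 3/32 7/64 15/128 31/256 63/512 127/1024 255/2048 | 1/8 1/4 1/2 1 } gives 511/4096
val(BRRRRBBBBBBBBB) = { 0 1/16 3/32 7/64 15/128 31/256 63/512 127/1024 255/2048 511/4096 | 1/8 1/4 1/2 1 } gives 1023/8192
val(BRRRRBBBBBBBBBB) = { 0 1/16 3/32 7/64 15/128 31/256 63/512 127/1024 255/2048 511/4096 1023/8192 | 1/8 1/4 1/2 1 } gives 2047/16384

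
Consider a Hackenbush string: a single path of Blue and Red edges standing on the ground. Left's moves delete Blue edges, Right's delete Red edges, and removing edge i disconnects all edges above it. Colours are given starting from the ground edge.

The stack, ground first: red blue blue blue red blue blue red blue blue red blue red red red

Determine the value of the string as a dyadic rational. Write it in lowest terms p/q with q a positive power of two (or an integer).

Recurse on prefixes of the 15-edge string red blue blue blue red blue blue red blue blue red blue red red red:
r: Left {  }, Right { 0 } => simplest -1
rb: Left { -1 }, Right { 0 } => simplest -1/2
rbb: Left { -1; -1/2 }, Right { 0 } => simplest -1/4
rbbb: Left { -1; -1/2; -1/4 }, Right { 0 } => simplest -1/8
rbbbr: Left { -1; -1/2; -1/4 }, Right { -1/8; 0 } => simplest -3/16
rbbbrb: Left { -1; -1/2; -1/4; -3/16 }, Right { -1/8; 0 } => simplest -5/32
rbbbrbb: Left { -1; -1/2; -1/4; -3/16; -5/32 }, Right { -1/8; 0 } => simplest -9/64
rbbbrbbr: Left { -1; -1/2; -1/4; -3/16; -5/32 }, Right { -9/64; -1/8; 0 } => simplest -19/128
rbbbrbbrb: Left { -1; -1/2; -1/4; -3/16; -5/32; -19/128 }, Right { -9/64; -1/8; 0 } => simplest -37/256
rbbbrbbrbb: Left { -1; -1/2; -1/4; -3/16; -5/32; -19/128; -37/256 }, Right { -9/64; -1/8; 0 } => simplest -73/512
rbbbrbbrbbr: Left { -1; -1/2; -1/4; -3/16; -5/32; -19/128; -37/256 }, Right { -73/512; -9/64; -1/8; 0 } => simplest -147/1024
rbbbrbbrbbrb: Left { -1; -1/2; -1/4; -3/16; -5/32; -19/128; -37/256; -147/1024 }, Right { -73/512; -9/64; -1/8; 0 } => simplest -293/2048
rbbbrbbrbbrbr: Left { -1; -1/2; -1/4; -3/16; -5/32; -19/128; -37/256; -147/1024 }, Right { -293/2048; -73/512; -9/64; -1/8; 0 } => simplest -587/4096
rbbbrbbrbbrbrr: Left { -1; -1/2; -1/4; -3/16; -5/32; -19/128; -37/256; -147/1024 }, Right { -587/4096; -293/2048; -73/512; -9/64; -1/8; 0 } => simplest -1175/8192
rbbbrbbrbbrbrrr: Left { -1; -1/2; -1/4; -3/16; -5/32; -19/128; -37/256; -147/1024 }, Right { -1175/8192; -587/4096; -293/2048; -73/512; -9/64; -1/8; 0 } => simplest -2351/16384

-2351/16384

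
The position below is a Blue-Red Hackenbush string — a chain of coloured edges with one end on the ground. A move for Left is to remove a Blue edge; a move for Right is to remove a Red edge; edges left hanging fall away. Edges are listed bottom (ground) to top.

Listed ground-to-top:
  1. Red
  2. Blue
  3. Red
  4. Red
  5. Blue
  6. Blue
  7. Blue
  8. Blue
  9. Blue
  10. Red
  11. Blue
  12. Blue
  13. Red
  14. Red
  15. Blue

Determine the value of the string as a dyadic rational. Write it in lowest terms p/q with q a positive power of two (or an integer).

step 1: add Red to get R; options L={ · } R={ 0 } ⇒ -1
step 2: add Blue to get RB; options L={ -1 } R={ 0 } ⇒ -1/2
step 3: add Red to get RBR; options L={ -1 } R={ -1/2, 0 } ⇒ -3/4
step 4: add Red to get RBRR; options L={ -1 } R={ -3/4, -1/2, 0 } ⇒ -7/8
step 5: add Blue to get RBRRB; options L={ -1, -7/8 } R={ -3/4, -1/2, 0 } ⇒ -13/16
step 6: add Blue to get RBRRBB; options L={ -1, -7/8, -13/16 } R={ -3/4, -1/2, 0 } ⇒ -25/32
step 7: add Blue to get RBRRBBB; options L={ -1, -7/8, -13/16, -25/32 } R={ -3/4, -1/2, 0 } ⇒ -49/64
step 8: add Blue to get RBRRBBBB; options L={ -1, -7/8, -13/16, -25/32, -49/64 } R={ -3/4, -1/2, 0 } ⇒ -97/128
step 9: add Blue to get RBRRBBBBB; options L={ -1, -7/8, -13/16, -25/32, -49/64, -97/128 } R={ -3/4, -1/2, 0 } ⇒ -193/256
step 10: add Red to get RBRRBBBBBR; options L={ -1, -7/8, -13/16, -25/32, -49/64, -97/128 } R={ -193/256, -3/4, -1/2, 0 } ⇒ -387/512
step 11: add Blue to get RBRRBBBBBRB; options L={ -1, -7/8, -13/16, -25/32, -49/64, -97/128, -387/512 } R={ -193/256, -3/4, -1/2, 0 } ⇒ -773/1024
step 12: add Blue to get RBRRBBBBBRBB; options L={ -1, -7/8, -13/16, -25/32, -49/64, -97/128, -387/512, -773/1024 } R={ -193/256, -3/4, -1/2, 0 } ⇒ -1545/2048
step 13: add Red to get RBRRBBBBBRBBR; options L={ -1, -7/8, -13/16, -25/32, -49/64, -97/128, -387/512, -773/1024 } R={ -1545/2048, -193/256, -3/4, -1/2, 0 } ⇒ -3091/4096
step 14: add Red to get RBRRBBBBBRBBRR; options L={ -1, -7/8, -13/16, -25/32, -49/64, -97/128, -387/512, -773/1024 } R={ -3091/4096, -1545/2048, -193/256, -3/4, -1/2, 0 } ⇒ -6183/8192
step 15: add Blue to get RBRRBBBBBRBBRRB; options L={ -1, -7/8, -13/16, -25/32, -49/64, -97/128, -387/512, -773/1024, -6183/8192 } R={ -3091/4096, -1545/2048, -193/256, -3/4, -1/2, 0 } ⇒ -12365/16384

-12365/16384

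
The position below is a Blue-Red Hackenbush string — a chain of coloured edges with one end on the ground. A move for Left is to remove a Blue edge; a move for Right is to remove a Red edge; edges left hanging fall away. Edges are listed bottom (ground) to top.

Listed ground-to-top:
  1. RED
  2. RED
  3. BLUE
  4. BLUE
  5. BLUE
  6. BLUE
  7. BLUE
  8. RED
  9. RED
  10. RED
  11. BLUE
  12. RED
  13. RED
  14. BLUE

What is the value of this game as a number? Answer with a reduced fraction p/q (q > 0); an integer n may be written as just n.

Build G(s[:k]) for k = 1..14, string s = RED RED BLUE BLUE BLUE BLUE BLUE RED RED RED BLUE RED RED BLUE.
G(R) = { ∅ | 0 } → -1
G(RR) = { ∅ | -1; 0 } → -2
G(RRB) = { -2 | -1; 0 } → -3/2
G(RRBB) = { -2; -3/2 | -1; 0 } → -5/4
G(RRBBB) = { -2; -3/2; -5/4 | -1; 0 } → -9/8
G(RRBBBB) = { -2; -3/2; -5/4; -9/8 | -1; 0 } → -17/16
G(RRBBBBB) = { -2; -3/2; -5/4; -9/8; -17/16 | -1; 0 } → -33/32
G(RRBBBBBR) = { -2; -3/2; -5/4; -9/8; -17/16 | -33/32; -1; 0 } → -67/64
G(RRBBBBBRR) = { -2; -3/2; -5/4; -9/8; -17/16 | -67/64; -33/32; -1; 0 } → -135/128
G(RRBBBBBRRR) = { -2; -3/2; -5/4; -9/8; -17/16 | -135/128; -67/64; -33/32; -1; 0 } → -271/256
G(RRBBBBBRRRB) = { -2; -3/2; -5/4; -9/8; -17/16; -271/256 | -135/128; -67/64; -33/32; -1; 0 } → -541/512
G(RRBBBBBRRRBR) = { -2; -3/2; -5/4; -9/8; -17/16; -271/256 | -541/512; -135/128; -67/64; -33/32; -1; 0 } → -1083/1024
G(RRBBBBBRRRBRR) = { -2; -3/2; -5/4; -9/8; -17/16; -271/256 | -1083/1024; -541/512; -135/128; -67/64; -33/32; -1; 0 } → -2167/2048
G(RRBBBBBRRRBRRB) = { -2; -3/2; -5/4; -9/8; -17/16; -271/256; -2167/2048 | -1083/1024; -541/512; -135/128; -67/64; -33/32; -1; 0 } → -4333/4096

-4333/4096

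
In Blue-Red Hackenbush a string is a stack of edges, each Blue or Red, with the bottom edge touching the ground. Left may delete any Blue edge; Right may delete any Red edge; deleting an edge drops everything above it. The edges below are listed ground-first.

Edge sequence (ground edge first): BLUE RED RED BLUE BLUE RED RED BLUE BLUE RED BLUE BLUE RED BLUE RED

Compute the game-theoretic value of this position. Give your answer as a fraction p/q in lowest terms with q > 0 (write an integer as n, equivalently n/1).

edge 1 of 15 (BLUE): { 0 |  } so 1
edge 2 of 15 (RED): { 0 | 1 } so 1/2
edge 3 of 15 (RED): { 0 | 1/2; 1 } so 1/4
edge 4 of 15 (BLUE): { 0; 1/4 | 1/2; 1 } so 3/8
edge 5 of 15 (BLUE): { 0; 1/4; 3/8 | 1/2; 1 } so 7/16
edge 6 of 15 (RED): { 0; 1/4; 3/8 | 7/16; 1/2; 1 } so 13/32
edge 7 of 15 (RED): { 0; 1/4; 3/8 | 13/32; 7/16; 1/2; 1 } so 25/64
edge 8 of 15 (BLUE): { 0; 1/4; 3/8; 25/64 | 13/32; 7/16; 1/2; 1 } so 51/128
edge 9 of 15 (BLUE): { 0; 1/4; 3/8; 25/64; 51/128 | 13/32; 7/16; 1/2; 1 } so 103/256
edge 10 of 15 (RED): { 0; 1/4; 3/8; 25/64; 51/128 | 103/256; 13/32; 7/16; 1/2; 1 } so 205/512
edge 11 of 15 (BLUE): { 0; 1/4; 3/8; 25/64; 51/128; 205/512 | 103/256; 13/32; 7/16; 1/2; 1 } so 411/1024
edge 12 of 15 (BLUE): { 0; 1/4; 3/8; 25/64; 51/128; 205/512; 411/1024 | 103/256; 13/32; 7/16; 1/2; 1 } so 823/2048
edge 13 of 15 (RED): { 0; 1/4; 3/8; 25/64; 51/128; 205/512; 411/1024 | 823/2048; 103/256; 13/32; 7/16; 1/2; 1 } so 1645/4096
edge 14 of 15 (BLUE): { 0; 1/4; 3/8; 25/64; 51/128; 205/512; 411/1024; 1645/4096 | 823/2048; 103/256; 13/32; 7/16; 1/2; 1 } so 3291/8192
edge 15 of 15 (RED): { 0; 1/4; 3/8; 25/64; 51/128; 205/512; 411/1024; 1645/4096 | 3291/8192; 823/2048; 103/256; 13/32; 7/16; 1/2; 1 } so 6581/16384

6581/16384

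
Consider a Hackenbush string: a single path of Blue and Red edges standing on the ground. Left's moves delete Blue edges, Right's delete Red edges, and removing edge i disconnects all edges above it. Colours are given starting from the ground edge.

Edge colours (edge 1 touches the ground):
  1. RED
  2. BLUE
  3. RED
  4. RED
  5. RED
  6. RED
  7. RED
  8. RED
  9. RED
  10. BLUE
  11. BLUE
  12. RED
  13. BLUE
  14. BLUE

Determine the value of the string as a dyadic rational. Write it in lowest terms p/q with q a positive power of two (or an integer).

-8137/8192

Prefix values for RED BLUE RED RED RED RED RED RED RED BLUE BLUE RED BLUE BLUE via {L|R} + simplicity:
R: Left { (no moves) }, Right { 0 } so simplest -1
RB: Left { -1 }, Right { 0 } so simplest -1/2
RBR: Left { -1 }, Right { -1/2; 0 } so simplest -3/4
RBRR: Left { -1 }, Right { -3/4; -1/2; 0 } so simplest -7/8
RBRRR: Left { -1 }, Right { -7/8; -3/4; -1/2; 0 } so simplest -15/16
RBRRRR: Left { -1 }, Right { -15/16; -7/8; -3/4; -1/2; 0 } so simplest -31/32
RBRRRRR: Left { -1 }, Right { -31/32; -15/16; -7/8; -3/4; -1/2; 0 } so simplest -63/64
RBRRRRRR: Left { -1 }, Right { -63/64; -31/32; -15/16; -7/8; -3/4; -1/2; 0 } so simplest -127/128
RBRRRRRRR: Left { -1 }, Right { -127/128; -63/64; -31/32; -15/16; -7/8; -3/4; -1/2; 0 } so simplest -255/256
RBRRRRRRRB: Left { -1; -255/256 }, Right { -127/128; -63/64; -31/32; -15/16; -7/8; -3/4; -1/2; 0 } so simplest -509/512
RBRRRRRRRBB: Left { -1; -255/256; -509/512 }, Right { -127/128; -63/64; -31/32; -15/16; -7/8; -3/4; -1/2; 0 } so simplest -1017/1024
RBRRRRRRRBBR: Left { -1; -255/256; -509/512 }, Right { -1017/1024; -127/128; -63/64; -31/32; -15/16; -7/8; -3/4; -1/2; 0 } so simplest -2035/2048
RBRRRRRRRBBRB: Left { -1; -255/256; -509/512; -2035/2048 }, Right { -1017/1024; -127/128; -63/64; -31/32; -15/16; -7/8; -3/4; -1/2; 0 } so simplest -4069/4096
RBRRRRRRRBBRBB: Left { -1; -255/256; -509/512; -2035/2048; -4069/4096 }, Right { -1017/1024; -127/128; -63/64; -31/32; -15/16; -7/8; -3/4; -1/2; 0 } so simplest -8137/8192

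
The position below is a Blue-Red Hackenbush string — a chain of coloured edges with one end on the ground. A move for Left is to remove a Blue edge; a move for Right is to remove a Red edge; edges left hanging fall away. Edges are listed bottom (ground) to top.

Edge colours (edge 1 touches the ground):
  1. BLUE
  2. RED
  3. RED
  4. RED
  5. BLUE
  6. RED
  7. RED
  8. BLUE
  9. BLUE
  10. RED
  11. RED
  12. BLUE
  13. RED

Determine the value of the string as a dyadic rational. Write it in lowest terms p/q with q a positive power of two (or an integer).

613/4096

Recurse on prefixes of the 13-edge string BLUE RED RED RED BLUE RED RED BLUE BLUE RED RED BLUE RED:
v(B) = { 0 | — } gives 1
v(BR) = { 0 | 1 } gives 1/2
v(BRR) = { 0 | 1/2,1 } gives 1/4
v(BRRR) = { 0 | 1/4,1/2,1 } gives 1/8
v(BRRRB) = { 0,1/8 | 1/4,1/2,1 } gives 3/16
v(BRRRBR) = { 0,1/8 | 3/16,1/4,1/2,1 } gives 5/32
v(BRRRBRR) = { 0,1/8 | 5/32,3/16,1/4,1/2,1 } gives 9/64
v(BRRRBRRB) = { 0,1/8,9/64 | 5/32,3/16,1/4,1/2,1 } gives 19/128
v(BRRRBRRBB) = { 0,1/8,9/64,19/128 | 5/32,3/16,1/4,1/2,1 } gives 39/256
v(BRRRBRRBBR) = { 0,1/8,9/64,19/128 | 39/256,5/32,3/16,1/4,1/2,1 } gives 77/512
v(BRRRBRRBBRR) = { 0,1/8,9/64,19/128 | 77/512,39/256,5/32,3/16,1/4,1/2,1 } gives 153/1024
v(BRRRBRRBBRRB) = { 0,1/8,9/64,19/128,153/1024 | 77/512,39/256,5/32,3/16,1/4,1/2,1 } gives 307/2048
v(BRRRBRRBBRRBR) = { 0,1/8,9/64,19/128,153/1024 | 307/2048,77/512,39/256,5/32,3/16,1/4,1/2,1 } gives 613/4096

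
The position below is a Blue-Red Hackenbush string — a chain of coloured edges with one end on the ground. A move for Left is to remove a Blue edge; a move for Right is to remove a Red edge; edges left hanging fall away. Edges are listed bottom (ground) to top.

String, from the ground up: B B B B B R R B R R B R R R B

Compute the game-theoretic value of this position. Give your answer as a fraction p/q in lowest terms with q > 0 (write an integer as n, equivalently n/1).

4387/1024

edge 1 of 15 (B): { 0 |  } = 1
edge 2 of 15 (B): { 0, 1 |  } = 2
edge 3 of 15 (B): { 0, 1, 2 |  } = 3
edge 4 of 15 (B): { 0, 1, 2, 3 |  } = 4
edge 5 of 15 (B): { 0, 1, 2, 3, 4 |  } = 5
edge 6 of 15 (R): { 0, 1, 2, 3, 4 | 5 } = 9/2
edge 7 of 15 (R): { 0, 1, 2, 3, 4 | 9/2, 5 } = 17/4
edge 8 of 15 (B): { 0, 1, 2, 3, 4, 17/4 | 9/2, 5 } = 35/8
edge 9 of 15 (R): { 0, 1, 2, 3, 4, 17/4 | 35/8, 9/2, 5 } = 69/16
edge 10 of 15 (R): { 0, 1, 2, 3, 4, 17/4 | 69/16, 35/8, 9/2, 5 } = 137/32
edge 11 of 15 (B): { 0, 1, 2, 3, 4, 17/4, 137/32 | 69/16, 35/8, 9/2, 5 } = 275/64
edge 12 of 15 (R): { 0, 1, 2, 3, 4, 17/4, 137/32 | 275/64, 69/16, 35/8, 9/2, 5 } = 549/128
edge 13 of 15 (R): { 0, 1, 2, 3, 4, 17/4, 137/32 | 549/128, 275/64, 69/16, 35/8, 9/2, 5 } = 1097/256
edge 14 of 15 (R): { 0, 1, 2, 3, 4, 17/4, 137/32 | 1097/256, 549/128, 275/64, 69/16, 35/8, 9/2, 5 } = 2193/512
edge 15 of 15 (B): { 0, 1, 2, 3, 4, 17/4, 137/32, 2193/512 | 1097/256, 549/128, 275/64, 69/16, 35/8, 9/2, 5 } = 4387/1024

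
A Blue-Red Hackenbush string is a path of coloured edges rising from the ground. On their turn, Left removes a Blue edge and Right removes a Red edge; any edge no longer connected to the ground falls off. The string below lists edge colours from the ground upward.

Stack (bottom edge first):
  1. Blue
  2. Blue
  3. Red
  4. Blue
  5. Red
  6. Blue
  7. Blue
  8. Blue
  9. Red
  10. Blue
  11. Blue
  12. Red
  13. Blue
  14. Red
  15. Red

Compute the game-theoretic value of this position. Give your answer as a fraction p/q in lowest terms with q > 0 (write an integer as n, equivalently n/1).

Build G(s[:k]) for k = 1..15, string s = Blue Blue Red Blue Red Blue Blue Blue Red Blue Blue Red Blue Red Red.
edge 1 of 15 (Blue): { 0 | · } — 1
edge 2 of 15 (Blue): { 0, 1 | · } — 2
edge 3 of 15 (Red): { 0, 1 | 2 } — 3/2
edge 4 of 15 (Blue): { 0, 1, 3/2 | 2 } — 7/4
edge 5 of 15 (Red): { 0, 1, 3/2 | 7/4, 2 } — 13/8
edge 6 of 15 (Blue): { 0, 1, 3/2, 13/8 | 7/4, 2 } — 27/16
edge 7 of 15 (Blue): { 0, 1, 3/2, 13/8, 27/16 | 7/4, 2 } — 55/32
edge 8 of 15 (Blue): { 0, 1, 3/2, 13/8, 27/16, 55/32 | 7/4, 2 } — 111/64
edge 9 of 15 (Red): { 0, 1, 3/2, 13/8, 27/16, 55/32 | 111/64, 7/4, 2 } — 221/128
edge 10 of 15 (Blue): { 0, 1, 3/2, 13/8, 27/16, 55/32, 221/128 | 111/64, 7/4, 2 } — 443/256
edge 11 of 15 (Blue): { 0, 1, 3/2, 13/8, 27/16, 55/32, 221/128, 443/256 | 111/64, 7/4, 2 } — 887/512
edge 12 of 15 (Red): { 0, 1, 3/2, 13/8, 27/16, 55/32, 221/128, 443/256 | 887/512, 111/64, 7/4, 2 } — 1773/1024
edge 13 of 15 (Blue): { 0, 1, 3/2, 13/8, 27/16, 55/32, 221/128, 443/256, 1773/1024 | 887/512, 111/64, 7/4, 2 } — 3547/2048
edge 14 of 15 (Red): { 0, 1, 3/2, 13/8, 27/16, 55/32, 221/128, 443/256, 1773/1024 | 3547/2048, 887/512, 111/64, 7/4, 2 } — 7093/4096
edge 15 of 15 (Red): { 0, 1, 3/2, 13/8, 27/16, 55/32, 221/128, 443/256, 1773/1024 | 7093/4096, 3547/2048, 887/512, 111/64, 7/4, 2 } — 14185/8192

14185/8192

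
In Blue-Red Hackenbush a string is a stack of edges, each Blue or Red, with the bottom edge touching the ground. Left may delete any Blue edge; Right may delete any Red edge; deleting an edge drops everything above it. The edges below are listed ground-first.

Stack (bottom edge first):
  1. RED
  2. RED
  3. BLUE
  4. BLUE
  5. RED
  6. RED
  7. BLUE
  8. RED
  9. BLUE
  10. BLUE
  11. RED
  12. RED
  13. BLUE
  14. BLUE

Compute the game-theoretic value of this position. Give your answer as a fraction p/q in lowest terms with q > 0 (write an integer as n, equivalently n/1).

-5785/4096

Prefix values for RED RED BLUE BLUE RED RED BLUE RED BLUE BLUE RED RED BLUE BLUE via {L|R} + simplicity:
R: Left {  }, Right { 0 } so simplest -1
RR: Left {  }, Right { -1,0 } so simplest -2
RRB: Left { -2 }, Right { -1,0 } so simplest -3/2
RRBB: Left { -2,-3/2 }, Right { -1,0 } so simplest -5/4
RRBBR: Left { -2,-3/2 }, Right { -5/4,-1,0 } so simplest -11/8
RRBBRR: Left { -2,-3/2 }, Right { -11/8,-5/4,-1,0 } so simplest -23/16
RRBBRRB: Left { -2,-3/2,-23/16 }, Right { -11/8,-5/4,-1,0 } so simplest -45/32
RRBBRRBR: Left { -2,-3/2,-23/16 }, Right { -45/32,-11/8,-5/4,-1,0 } so simplest -91/64
RRBBRRBRB: Left { -2,-3/2,-23/16,-91/64 }, Right { -45/32,-11/8,-5/4,-1,0 } so simplest -181/128
RRBBRRBRBB: Left { -2,-3/2,-23/16,-91/64,-181/128 }, Right { -45/32,-11/8,-5/4,-1,0 } so simplest -361/256
RRBBRRBRBBR: Left { -2,-3/2,-23/16,-91/64,-181/128 }, Right { -361/256,-45/32,-11/8,-5/4,-1,0 } so simplest -723/512
RRBBRRBRBBRR: Left { -2,-3/2,-23/16,-91/64,-181/128 }, Right { -723/512,-361/256,-45/32,-11/8,-5/4,-1,0 } so simplest -1447/1024
RRBBRRBRBBRRB: Left { -2,-3/2,-23/16,-91/64,-181/128,-1447/1024 }, Right { -723/512,-361/256,-45/32,-11/8,-5/4,-1,0 } so simplest -2893/2048
RRBBRRBRBBRRBB: Left { -2,-3/2,-23/16,-91/64,-181/128,-1447/1024,-2893/2048 }, Right { -723/512,-361/256,-45/32,-11/8,-5/4,-1,0 } so simplest -5785/4096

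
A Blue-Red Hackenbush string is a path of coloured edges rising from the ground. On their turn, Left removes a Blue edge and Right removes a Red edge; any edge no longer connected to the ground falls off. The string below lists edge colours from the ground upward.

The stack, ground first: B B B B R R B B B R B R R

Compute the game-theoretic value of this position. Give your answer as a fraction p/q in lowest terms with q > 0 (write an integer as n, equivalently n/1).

1769/512

Recurse on prefixes of the 13-edge string B B B B R R B B B R B R R:
B: Left { 0 }, Right { none } => simplest 1
BB: Left { 0; 1 }, Right { none } => simplest 2
BBB: Left { 0; 1; 2 }, Right { none } => simplest 3
BBBB: Left { 0; 1; 2; 3 }, Right { none } => simplest 4
BBBBR: Left { 0; 1; 2; 3 }, Right { 4 } => simplest 7/2
BBBBRR: Left { 0; 1; 2; 3 }, Right { 7/2; 4 } => simplest 13/4
BBBBRRB: Left { 0; 1; 2; 3; 13/4 }, Right { 7/2; 4 } => simplest 27/8
BBBBRRBB: Left { 0; 1; 2; 3; 13/4; 27/8 }, Right { 7/2; 4 } => simplest 55/16
BBBBRRBBB: Left { 0; 1; 2; 3; 13/4; 27/8; 55/16 }, Right { 7/2; 4 } => simplest 111/32
BBBBRRBBBR: Left { 0; 1; 2; 3; 13/4; 27/8; 55/16 }, Right { 111/32; 7/2; 4 } => simplest 221/64
BBBBRRBBBRB: Left { 0; 1; 2; 3; 13/4; 27/8; 55/16; 221/64 }, Right { 111/32; 7/2; 4 } => simplest 443/128
BBBBRRBBBRBR: Left { 0; 1; 2; 3; 13/4; 27/8; 55/16; 221/64 }, Right { 443/128; 111/32; 7/2; 4 } => simplest 885/256
BBBBRRBBBRBRR: Left { 0; 1; 2; 3; 13/4; 27/8; 55/16; 221/64 }, Right { 885/256; 443/128; 111/32; 7/2; 4 } => simplest 1769/512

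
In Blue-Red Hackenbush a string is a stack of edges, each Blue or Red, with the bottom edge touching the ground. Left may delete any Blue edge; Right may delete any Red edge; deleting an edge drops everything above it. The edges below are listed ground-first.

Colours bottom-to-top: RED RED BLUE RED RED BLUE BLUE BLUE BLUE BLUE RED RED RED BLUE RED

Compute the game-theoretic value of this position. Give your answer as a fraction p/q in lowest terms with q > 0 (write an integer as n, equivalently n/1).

Prefix values for RED RED BLUE RED RED BLUE BLUE BLUE BLUE BLUE RED RED RED BLUE RED via {L|R} + simplicity:
step 1: add RED to get R; options L={ · } R={ 0 } ⇒ -1
step 2: add RED to get RR; options L={ · } R={ -1,0 } ⇒ -2
step 3: add BLUE to get RRB; options L={ -2 } R={ -1,0 } ⇒ -3/2
step 4: add RED to get RRBR; options L={ -2 } R={ -3/2,-1,0 } ⇒ -7/4
step 5: add RED to get RRBRR; options L={ -2 } R={ -7/4,-3/2,-1,0 } ⇒ -15/8
step 6: add BLUE to get RRBRRB; options L={ -2,-15/8 } R={ -7/4,-3/2,-1,0 } ⇒ -29/16
step 7: add BLUE to get RRBRRBB; options L={ -2,-15/8,-29/16 } R={ -7/4,-3/2,-1,0 } ⇒ -57/32
step 8: add BLUE to get RRBRRBBB; options L={ -2,-15/8,-29/16,-57/32 } R={ -7/4,-3/2,-1,0 } ⇒ -113/64
step 9: add BLUE to get RRBRRBBBB; options L={ -2,-15/8,-29/16,-57/32,-113/64 } R={ -7/4,-3/2,-1,0 } ⇒ -225/128
step 10: add BLUE to get RRBRRBBBBB; options L={ -2,-15/8,-29/16,-57/32,-113/64,-225/128 } R={ -7/4,-3/2,-1,0 } ⇒ -449/256
step 11: add RED to get RRBRRBBBBBR; options L={ -2,-15/8,-29/16,-57/32,-113/64,-225/128 } R={ -449/256,-7/4,-3/2,-1,0 } ⇒ -899/512
step 12: add RED to get RRBRRBBBBBRR; options L={ -2,-15/8,-29/16,-57/32,-113/64,-225/128 } R={ -899/512,-449/256,-7/4,-3/2,-1,0 } ⇒ -1799/1024
step 13: add RED to get RRBRRBBBBBRRR; options L={ -2,-15/8,-29/16,-57/32,-113/64,-225/128 } R={ -1799/1024,-899/512,-449/256,-7/4,-3/2,-1,0 } ⇒ -3599/2048
step 14: add BLUE to get RRBRRBBBBBRRRB; options L={ -2,-15/8,-29/16,-57/32,-113/64,-225/128,-3599/2048 } R={ -1799/1024,-899/512,-449/256,-7/4,-3/2,-1,0 } ⇒ -7197/4096
step 15: add RED to get RRBRRBBBBBRRRBR; options L={ -2,-15/8,-29/16,-57/32,-113/64,-225/128,-3599/2048 } R={ -7197/4096,-1799/1024,-899/512,-449/256,-7/4,-3/2,-1,0 } ⇒ -14395/8192

-14395/8192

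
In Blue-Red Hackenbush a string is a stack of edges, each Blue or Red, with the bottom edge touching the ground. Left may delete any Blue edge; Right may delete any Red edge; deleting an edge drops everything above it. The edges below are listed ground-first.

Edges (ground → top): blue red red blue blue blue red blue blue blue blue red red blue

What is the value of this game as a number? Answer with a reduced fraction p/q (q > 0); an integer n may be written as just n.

3827/8192

value_1 [b]  L=[0]  R=[—]  -> 1
value_2 [br]  L=[0]  R=[1]  -> 1/2
value_3 [brr]  L=[0]  R=[1/2 1]  -> 1/4
value_4 [brrb]  L=[0 1/4]  R=[1/2 1]  -> 3/8
value_5 [brrbb]  L=[0 1/4 3/8]  R=[1/2 1]  -> 7/16
value_6 [brrbbb]  L=[0 1/4 3/8 7/16]  R=[1/2 1]  -> 15/32
value_7 [brrbbbr]  L=[0 1/4 3/8 7/16]  R=[15/32 1/2 1]  -> 29/64
value_8 [brrbbbrb]  L=[0 1/4 3/8 7/16 29/64]  R=[15/32 1/2 1]  -> 59/128
value_9 [brrbbbrbb]  L=[0 1/4 3/8 7/16 29/64 59/128]  R=[15/32 1/2 1]  -> 119/256
value_10 [brrbbbrbbb]  L=[0 1/4 3/8 7/16 29/64 59/128 119/256]  R=[15/32 1/2 1]  -> 239/512
value_11 [brrbbbrbbbb]  L=[0 1/4 3/8 7/16 29/64 59/128 119/256 239/512]  R=[15/32 1/2 1]  -> 479/1024
value_12 [brrbbbrbbbbr]  L=[0 1/4 3/8 7/16 29/64 59/128 119/256 239/512]  R=[479/1024 15/32 1/2 1]  -> 957/2048
value_13 [brrbbbrbbbbrr]  L=[0 1/4 3/8 7/16 29/64 59/128 119/256 239/512]  R=[957/2048 479/1024 15/32 1/2 1]  -> 1913/4096
value_14 [brrbbbrbbbbrrb]  L=[0 1/4 3/8 7/16 29/64 59/128 119/256 239/512 1913/4096]  R=[957/2048 479/1024 15/32 1/2 1]  -> 3827/8192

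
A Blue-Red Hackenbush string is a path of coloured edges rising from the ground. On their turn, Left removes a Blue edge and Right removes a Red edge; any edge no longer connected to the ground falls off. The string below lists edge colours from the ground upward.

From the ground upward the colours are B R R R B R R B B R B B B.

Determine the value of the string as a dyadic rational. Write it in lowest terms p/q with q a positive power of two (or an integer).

623/4096

1 of 13 · B · max L 0 · min R +∞ so 1
2 of 13 · BR · max L 0 · min R 1 so 1/2
3 of 13 · BRR · max L 0 · min R 1/2 so 1/4
4 of 13 · BRRR · max L 0 · min R 1/4 so 1/8
5 of 13 · BRRRB · max L 1/8 · min R 1/4 so 3/16
6 of 13 · BRRRBR · max L 1/8 · min R 3/16 so 5/32
7 of 13 · BRRRBRR · max L 1/8 · min R 5/32 so 9/64
8 of 13 · BRRRBRRB · max L 9/64 · min R 5/32 so 19/128
9 of 13 · BRRRBRRBB · max L 19/128 · min R 5/32 so 39/256
10 of 13 · BRRRBRRBBR · max L 19/128 · min R 39/256 so 77/512
11 of 13 · BRRRBRRBBRB · max L 77/512 · min R 39/256 so 155/1024
12 of 13 · BRRRBRRBBRBB · max L 155/1024 · min R 39/256 so 311/2048
13 of 13 · BRRRBRRBBRBBB · max L 311/2048 · min R 39/256 so 623/4096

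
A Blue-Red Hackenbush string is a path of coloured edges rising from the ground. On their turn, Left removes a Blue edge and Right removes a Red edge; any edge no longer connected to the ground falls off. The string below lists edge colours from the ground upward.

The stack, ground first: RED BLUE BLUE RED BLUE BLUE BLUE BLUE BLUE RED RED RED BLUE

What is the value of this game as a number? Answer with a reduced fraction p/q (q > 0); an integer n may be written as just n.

Recurse on prefixes of the 13-edge string RED BLUE BLUE RED BLUE BLUE BLUE BLUE BLUE RED RED RED BLUE:
step 1: add RED to get R; options L={ ∅ } R={ 0 } => -1
step 2: add BLUE to get RB; options L={ -1 } R={ 0 } => -1/2
step 3: add BLUE to get RBB; options L={ -1 -1/2 } R={ 0 } => -1/4
step 4: add RED to get RBBR; options L={ -1 -1/2 } R={ -1/4 0 } => -3/8
step 5: add BLUE to get RBBRB; options L={ -1 -1/2 -3/8 } R={ -1/4 0 } => -5/16
step 6: add BLUE to get RBBRBB; options L={ -1 -1/2 -3/8 -5/16 } R={ -1/4 0 } => -9/32
step 7: add BLUE to get RBBRBBB; options L={ -1 -1/2 -3/8 -5/16 -9/32 } R={ -1/4 0 } => -17/64
step 8: add BLUE to get RBBRBBBB; options L={ -1 -1/2 -3/8 -5/16 -9/32 -17/64 } R={ -1/4 0 } => -33/128
step 9: add BLUE to get RBBRBBBBB; options L={ -1 -1/2 -3/8 -5/16 -9/32 -17/64 -33/128 } R={ -1/4 0 } => -65/256
step 10: add RED to get RBBRBBBBBR; options L={ -1 -1/2 -3/8 -5/16 -9/32 -17/64 -33/128 } R={ -65/256 -1/4 0 } => -131/512
step 11: add RED to get RBBRBBBBBRR; options L={ -1 -1/2 -3/8 -5/16 -9/32 -17/64 -33/128 } R={ -131/512 -65/256 -1/4 0 } => -263/1024
step 12: add RED to get RBBRBBBBBRRR; options L={ -1 -1/2 -3/8 -5/16 -9/32 -17/64 -33/128 } R={ -263/1024 -131/512 -65/256 -1/4 0 } => -527/2048
step 13: add BLUE to get RBBRBBBBBRRRB; options L={ -1 -1/2 -3/8 -5/16 -9/32 -17/64 -33/128 -527/2048 } R={ -263/1024 -131/512 -65/256 -1/4 0 } => -1053/4096

-1053/4096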